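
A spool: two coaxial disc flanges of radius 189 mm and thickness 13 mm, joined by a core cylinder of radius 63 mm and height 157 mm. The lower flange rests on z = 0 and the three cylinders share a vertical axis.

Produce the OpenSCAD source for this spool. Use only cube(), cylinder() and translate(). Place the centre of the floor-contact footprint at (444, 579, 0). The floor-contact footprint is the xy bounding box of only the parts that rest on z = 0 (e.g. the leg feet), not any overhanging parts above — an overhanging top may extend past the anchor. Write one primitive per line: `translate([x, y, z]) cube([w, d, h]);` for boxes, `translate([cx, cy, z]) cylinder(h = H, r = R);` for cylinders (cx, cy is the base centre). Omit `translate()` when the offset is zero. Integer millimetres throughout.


translate([444, 579, 0]) cylinder(h = 13, r = 189);
translate([444, 579, 13]) cylinder(h = 157, r = 63);
translate([444, 579, 170]) cylinder(h = 13, r = 189);


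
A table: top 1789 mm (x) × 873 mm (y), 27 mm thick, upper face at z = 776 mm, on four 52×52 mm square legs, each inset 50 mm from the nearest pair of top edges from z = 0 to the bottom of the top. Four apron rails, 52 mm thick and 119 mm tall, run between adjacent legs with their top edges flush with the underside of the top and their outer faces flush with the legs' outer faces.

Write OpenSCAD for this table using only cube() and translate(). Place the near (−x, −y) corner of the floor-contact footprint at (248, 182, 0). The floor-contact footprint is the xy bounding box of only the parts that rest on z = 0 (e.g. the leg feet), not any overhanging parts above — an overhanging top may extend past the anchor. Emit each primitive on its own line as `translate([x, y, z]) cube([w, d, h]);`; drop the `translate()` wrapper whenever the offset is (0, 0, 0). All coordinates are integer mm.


translate([198, 132, 749]) cube([1789, 873, 27]);
translate([248, 182, 0]) cube([52, 52, 749]);
translate([1885, 182, 0]) cube([52, 52, 749]);
translate([248, 903, 0]) cube([52, 52, 749]);
translate([1885, 903, 0]) cube([52, 52, 749]);
translate([300, 182, 630]) cube([1585, 52, 119]);
translate([300, 903, 630]) cube([1585, 52, 119]);
translate([248, 234, 630]) cube([52, 669, 119]);
translate([1885, 234, 630]) cube([52, 669, 119]);


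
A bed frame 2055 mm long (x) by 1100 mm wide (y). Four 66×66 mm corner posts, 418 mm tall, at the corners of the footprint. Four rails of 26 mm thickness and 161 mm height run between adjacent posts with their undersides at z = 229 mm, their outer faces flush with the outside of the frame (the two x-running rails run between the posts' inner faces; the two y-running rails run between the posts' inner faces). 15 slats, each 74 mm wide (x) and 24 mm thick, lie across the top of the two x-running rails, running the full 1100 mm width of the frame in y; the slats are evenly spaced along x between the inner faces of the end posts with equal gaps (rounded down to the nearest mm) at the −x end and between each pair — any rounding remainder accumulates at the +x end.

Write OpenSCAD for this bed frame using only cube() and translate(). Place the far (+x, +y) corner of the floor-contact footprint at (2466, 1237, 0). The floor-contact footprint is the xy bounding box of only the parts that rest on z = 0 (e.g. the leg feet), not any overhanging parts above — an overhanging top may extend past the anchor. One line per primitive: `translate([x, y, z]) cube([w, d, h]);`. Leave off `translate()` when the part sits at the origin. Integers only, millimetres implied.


// slat z = rail_z + rail_h = 229 + 161 = 390
// slat gap = ⌊(1923 − 15·74) / 16⌋ = 50
translate([411, 137, 0]) cube([66, 66, 418]);
translate([411, 1171, 0]) cube([66, 66, 418]);
translate([2400, 137, 0]) cube([66, 66, 418]);
translate([2400, 1171, 0]) cube([66, 66, 418]);
translate([477, 137, 229]) cube([1923, 26, 161]);
translate([477, 1211, 229]) cube([1923, 26, 161]);
translate([411, 203, 229]) cube([26, 968, 161]);
translate([2440, 203, 229]) cube([26, 968, 161]);
translate([527, 137, 390]) cube([74, 1100, 24]);
translate([651, 137, 390]) cube([74, 1100, 24]);
translate([775, 137, 390]) cube([74, 1100, 24]);
translate([899, 137, 390]) cube([74, 1100, 24]);
translate([1023, 137, 390]) cube([74, 1100, 24]);
translate([1147, 137, 390]) cube([74, 1100, 24]);
translate([1271, 137, 390]) cube([74, 1100, 24]);
translate([1395, 137, 390]) cube([74, 1100, 24]);
translate([1519, 137, 390]) cube([74, 1100, 24]);
translate([1643, 137, 390]) cube([74, 1100, 24]);
translate([1767, 137, 390]) cube([74, 1100, 24]);
translate([1891, 137, 390]) cube([74, 1100, 24]);
translate([2015, 137, 390]) cube([74, 1100, 24]);
translate([2139, 137, 390]) cube([74, 1100, 24]);
translate([2263, 137, 390]) cube([74, 1100, 24]);


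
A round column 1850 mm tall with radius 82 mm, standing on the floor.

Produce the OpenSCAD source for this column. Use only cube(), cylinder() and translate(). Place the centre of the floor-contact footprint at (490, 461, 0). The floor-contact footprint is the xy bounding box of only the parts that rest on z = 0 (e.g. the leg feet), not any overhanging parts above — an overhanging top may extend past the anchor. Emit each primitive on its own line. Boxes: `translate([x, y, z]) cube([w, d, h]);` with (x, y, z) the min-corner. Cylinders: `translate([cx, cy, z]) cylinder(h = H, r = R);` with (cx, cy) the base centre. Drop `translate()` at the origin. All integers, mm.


translate([490, 461, 0]) cylinder(h = 1850, r = 82);


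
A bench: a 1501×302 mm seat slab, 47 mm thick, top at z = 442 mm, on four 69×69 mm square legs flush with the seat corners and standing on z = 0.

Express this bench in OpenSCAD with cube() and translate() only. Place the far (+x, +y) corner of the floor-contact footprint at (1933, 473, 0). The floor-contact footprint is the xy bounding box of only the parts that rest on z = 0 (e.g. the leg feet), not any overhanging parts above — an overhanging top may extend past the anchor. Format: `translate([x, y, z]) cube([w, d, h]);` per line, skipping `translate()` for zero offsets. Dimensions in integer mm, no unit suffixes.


translate([432, 171, 395]) cube([1501, 302, 47]);
translate([432, 171, 0]) cube([69, 69, 395]);
translate([432, 404, 0]) cube([69, 69, 395]);
translate([1864, 171, 0]) cube([69, 69, 395]);
translate([1864, 404, 0]) cube([69, 69, 395]);


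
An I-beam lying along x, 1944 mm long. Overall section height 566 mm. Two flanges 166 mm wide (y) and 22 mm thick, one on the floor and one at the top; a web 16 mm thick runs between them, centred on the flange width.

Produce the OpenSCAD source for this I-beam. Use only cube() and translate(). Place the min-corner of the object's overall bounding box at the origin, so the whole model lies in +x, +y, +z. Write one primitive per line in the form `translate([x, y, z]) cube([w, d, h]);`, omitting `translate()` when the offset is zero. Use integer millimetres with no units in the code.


cube([1944, 166, 22]);
translate([0, 75, 22]) cube([1944, 16, 522]);
translate([0, 0, 544]) cube([1944, 166, 22]);


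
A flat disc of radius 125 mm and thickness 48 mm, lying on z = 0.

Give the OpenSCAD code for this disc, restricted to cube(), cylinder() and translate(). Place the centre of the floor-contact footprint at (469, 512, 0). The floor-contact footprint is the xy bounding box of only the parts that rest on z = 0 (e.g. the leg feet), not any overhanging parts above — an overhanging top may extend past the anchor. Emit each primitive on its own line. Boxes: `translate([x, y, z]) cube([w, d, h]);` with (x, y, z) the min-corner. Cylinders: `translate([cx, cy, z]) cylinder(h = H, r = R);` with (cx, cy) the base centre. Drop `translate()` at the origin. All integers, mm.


translate([469, 512, 0]) cylinder(h = 48, r = 125);


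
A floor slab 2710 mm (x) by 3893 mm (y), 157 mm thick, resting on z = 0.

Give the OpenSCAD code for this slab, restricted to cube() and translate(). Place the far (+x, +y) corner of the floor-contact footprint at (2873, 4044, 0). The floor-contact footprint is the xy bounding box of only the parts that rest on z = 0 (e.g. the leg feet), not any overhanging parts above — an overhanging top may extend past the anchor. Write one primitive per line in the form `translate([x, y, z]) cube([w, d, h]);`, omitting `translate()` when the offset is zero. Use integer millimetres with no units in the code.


translate([163, 151, 0]) cube([2710, 3893, 157]);


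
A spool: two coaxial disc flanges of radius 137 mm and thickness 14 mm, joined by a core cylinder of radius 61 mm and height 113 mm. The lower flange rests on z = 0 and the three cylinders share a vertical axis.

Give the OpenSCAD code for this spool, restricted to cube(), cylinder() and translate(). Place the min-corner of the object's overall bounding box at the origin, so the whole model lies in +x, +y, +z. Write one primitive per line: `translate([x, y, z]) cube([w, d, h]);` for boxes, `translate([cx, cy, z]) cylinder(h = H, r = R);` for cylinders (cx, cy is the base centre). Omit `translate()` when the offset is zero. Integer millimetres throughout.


translate([137, 137, 0]) cylinder(h = 14, r = 137);
translate([137, 137, 14]) cylinder(h = 113, r = 61);
translate([137, 137, 127]) cylinder(h = 14, r = 137);


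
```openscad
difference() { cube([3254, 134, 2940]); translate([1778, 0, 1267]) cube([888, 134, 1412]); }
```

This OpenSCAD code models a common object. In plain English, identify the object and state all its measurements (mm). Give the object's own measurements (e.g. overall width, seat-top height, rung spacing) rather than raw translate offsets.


A wall 3254 mm long (x), 134 mm thick (y), 2940 mm tall, with a rectangular window opening cut through it. The opening is 888 mm wide and 1412 mm tall; its sill is at z = 1267 mm and its near (−x) edge is 1778 mm from the wall's −x end. The opening passes through the full wall thickness.


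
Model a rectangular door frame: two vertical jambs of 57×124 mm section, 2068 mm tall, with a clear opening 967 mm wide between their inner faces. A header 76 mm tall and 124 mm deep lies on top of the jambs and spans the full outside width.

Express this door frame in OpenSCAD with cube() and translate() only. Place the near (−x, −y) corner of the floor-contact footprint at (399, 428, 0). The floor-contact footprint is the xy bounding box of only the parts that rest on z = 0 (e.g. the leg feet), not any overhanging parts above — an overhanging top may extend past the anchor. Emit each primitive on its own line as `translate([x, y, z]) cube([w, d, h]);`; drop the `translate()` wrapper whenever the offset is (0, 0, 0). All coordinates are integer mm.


translate([399, 428, 0]) cube([57, 124, 2068]);
translate([1423, 428, 0]) cube([57, 124, 2068]);
translate([399, 428, 2068]) cube([1081, 124, 76]);


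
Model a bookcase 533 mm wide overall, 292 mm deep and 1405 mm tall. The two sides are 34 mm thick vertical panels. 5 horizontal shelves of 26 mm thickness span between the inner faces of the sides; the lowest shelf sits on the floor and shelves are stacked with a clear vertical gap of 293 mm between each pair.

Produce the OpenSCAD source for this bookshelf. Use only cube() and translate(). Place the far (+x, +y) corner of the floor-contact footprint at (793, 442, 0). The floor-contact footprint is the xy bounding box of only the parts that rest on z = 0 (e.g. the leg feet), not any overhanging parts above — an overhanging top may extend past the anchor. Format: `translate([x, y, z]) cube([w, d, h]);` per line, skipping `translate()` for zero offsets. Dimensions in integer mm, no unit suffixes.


translate([260, 150, 0]) cube([34, 292, 1405]);
translate([759, 150, 0]) cube([34, 292, 1405]);
translate([294, 150, 0]) cube([465, 292, 26]);
translate([294, 150, 319]) cube([465, 292, 26]);
translate([294, 150, 638]) cube([465, 292, 26]);
translate([294, 150, 957]) cube([465, 292, 26]);
translate([294, 150, 1276]) cube([465, 292, 26]);


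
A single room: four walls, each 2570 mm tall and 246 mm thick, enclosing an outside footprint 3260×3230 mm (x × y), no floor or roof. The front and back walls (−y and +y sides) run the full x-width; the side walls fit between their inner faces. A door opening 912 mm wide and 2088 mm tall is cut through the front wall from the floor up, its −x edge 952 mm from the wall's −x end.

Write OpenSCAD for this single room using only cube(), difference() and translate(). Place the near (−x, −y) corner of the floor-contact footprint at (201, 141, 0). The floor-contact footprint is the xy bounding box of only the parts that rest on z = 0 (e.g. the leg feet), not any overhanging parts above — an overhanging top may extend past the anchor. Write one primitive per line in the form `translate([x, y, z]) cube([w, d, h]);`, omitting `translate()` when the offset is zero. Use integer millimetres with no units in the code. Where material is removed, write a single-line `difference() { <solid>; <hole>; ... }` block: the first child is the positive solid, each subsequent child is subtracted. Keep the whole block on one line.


difference() { translate([201, 141, 0]) cube([3260, 246, 2570]); translate([1153, 141, 0]) cube([912, 246, 2088]); }
translate([201, 3125, 0]) cube([3260, 246, 2570]);
translate([201, 387, 0]) cube([246, 2738, 2570]);
translate([3215, 387, 0]) cube([246, 2738, 2570]);


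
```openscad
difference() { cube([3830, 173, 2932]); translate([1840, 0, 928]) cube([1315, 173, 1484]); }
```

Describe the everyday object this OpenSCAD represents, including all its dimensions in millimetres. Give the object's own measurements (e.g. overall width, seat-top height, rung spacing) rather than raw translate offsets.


A wall 3830 mm long (x), 173 mm thick (y), 2932 mm tall, with a rectangular window opening cut through it. The opening is 1315 mm wide and 1484 mm tall; its sill is at z = 928 mm and its near (−x) edge is 1840 mm from the wall's −x end. The opening passes through the full wall thickness.


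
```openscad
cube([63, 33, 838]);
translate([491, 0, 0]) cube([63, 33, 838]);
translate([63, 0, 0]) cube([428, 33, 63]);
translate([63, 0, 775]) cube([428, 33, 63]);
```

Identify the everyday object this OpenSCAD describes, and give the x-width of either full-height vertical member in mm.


A picture frame. The border width is 63 mm.

Four thin pieces enclosing a rectangular opening — a picture frame. The two full-height stiles are 838 mm tall; the top rail sits at z = 775 and is 63 mm tall, so the border above the opening is 838 − 775 = 63 mm, matching the stile x-width.


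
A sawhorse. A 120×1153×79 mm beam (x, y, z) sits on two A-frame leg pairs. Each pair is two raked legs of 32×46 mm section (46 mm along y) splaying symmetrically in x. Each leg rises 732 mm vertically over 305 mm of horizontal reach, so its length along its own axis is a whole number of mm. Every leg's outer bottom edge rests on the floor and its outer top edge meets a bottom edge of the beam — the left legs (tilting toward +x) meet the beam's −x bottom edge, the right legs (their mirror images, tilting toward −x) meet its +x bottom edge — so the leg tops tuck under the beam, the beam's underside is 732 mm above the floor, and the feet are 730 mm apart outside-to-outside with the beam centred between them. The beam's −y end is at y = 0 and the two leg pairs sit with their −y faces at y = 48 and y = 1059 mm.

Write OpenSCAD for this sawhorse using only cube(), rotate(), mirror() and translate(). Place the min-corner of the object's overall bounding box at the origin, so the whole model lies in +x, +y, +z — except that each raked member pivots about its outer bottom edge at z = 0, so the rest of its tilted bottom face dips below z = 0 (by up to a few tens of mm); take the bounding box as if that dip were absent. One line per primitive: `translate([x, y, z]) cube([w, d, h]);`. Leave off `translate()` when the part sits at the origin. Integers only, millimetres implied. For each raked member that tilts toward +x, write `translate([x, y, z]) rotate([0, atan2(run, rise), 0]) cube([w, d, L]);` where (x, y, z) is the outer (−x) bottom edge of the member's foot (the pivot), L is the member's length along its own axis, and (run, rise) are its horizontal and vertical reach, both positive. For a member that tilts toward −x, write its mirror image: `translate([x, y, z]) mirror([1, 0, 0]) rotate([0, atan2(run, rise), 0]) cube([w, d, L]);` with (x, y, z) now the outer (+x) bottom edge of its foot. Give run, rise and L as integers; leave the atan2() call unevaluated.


translate([305, 0, 732]) cube([120, 1153, 79]);
translate([0, 48, 0]) rotate([0, atan2(305, 732), 0]) cube([32, 46, 793]);
translate([730, 48, 0]) mirror([1, 0, 0]) rotate([0, atan2(305, 732), 0]) cube([32, 46, 793]);
translate([0, 1059, 0]) rotate([0, atan2(305, 732), 0]) cube([32, 46, 793]);
translate([730, 1059, 0]) mirror([1, 0, 0]) rotate([0, atan2(305, 732), 0]) cube([32, 46, 793]);


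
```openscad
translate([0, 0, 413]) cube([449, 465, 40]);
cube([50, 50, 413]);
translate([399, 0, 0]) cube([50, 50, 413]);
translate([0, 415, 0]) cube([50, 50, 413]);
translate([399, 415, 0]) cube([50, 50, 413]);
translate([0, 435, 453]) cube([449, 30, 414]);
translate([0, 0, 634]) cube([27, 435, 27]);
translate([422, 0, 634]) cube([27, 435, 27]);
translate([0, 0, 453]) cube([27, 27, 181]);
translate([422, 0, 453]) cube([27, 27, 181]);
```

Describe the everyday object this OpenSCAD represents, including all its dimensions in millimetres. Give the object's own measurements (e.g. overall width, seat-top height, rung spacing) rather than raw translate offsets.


A chair. The seat is a 449×465×40 mm slab with its top at z = 453 mm, on four 50×50 mm corner legs (flush with the seat edges, standing on z = 0). A flat backrest 30 mm thick, 414 mm tall, spans the full seat width and rises from the seat top along its +y edge, rear face flush with the rear of the seat. Two armrests of 27×27 mm section run along each side from the seat's front edge to the front of the backrest, top faces 208 mm above the seat top and outer faces flush with the seat's x-edges; a 27×27 mm post under the front of each armrest stands on the seat at the front corner.


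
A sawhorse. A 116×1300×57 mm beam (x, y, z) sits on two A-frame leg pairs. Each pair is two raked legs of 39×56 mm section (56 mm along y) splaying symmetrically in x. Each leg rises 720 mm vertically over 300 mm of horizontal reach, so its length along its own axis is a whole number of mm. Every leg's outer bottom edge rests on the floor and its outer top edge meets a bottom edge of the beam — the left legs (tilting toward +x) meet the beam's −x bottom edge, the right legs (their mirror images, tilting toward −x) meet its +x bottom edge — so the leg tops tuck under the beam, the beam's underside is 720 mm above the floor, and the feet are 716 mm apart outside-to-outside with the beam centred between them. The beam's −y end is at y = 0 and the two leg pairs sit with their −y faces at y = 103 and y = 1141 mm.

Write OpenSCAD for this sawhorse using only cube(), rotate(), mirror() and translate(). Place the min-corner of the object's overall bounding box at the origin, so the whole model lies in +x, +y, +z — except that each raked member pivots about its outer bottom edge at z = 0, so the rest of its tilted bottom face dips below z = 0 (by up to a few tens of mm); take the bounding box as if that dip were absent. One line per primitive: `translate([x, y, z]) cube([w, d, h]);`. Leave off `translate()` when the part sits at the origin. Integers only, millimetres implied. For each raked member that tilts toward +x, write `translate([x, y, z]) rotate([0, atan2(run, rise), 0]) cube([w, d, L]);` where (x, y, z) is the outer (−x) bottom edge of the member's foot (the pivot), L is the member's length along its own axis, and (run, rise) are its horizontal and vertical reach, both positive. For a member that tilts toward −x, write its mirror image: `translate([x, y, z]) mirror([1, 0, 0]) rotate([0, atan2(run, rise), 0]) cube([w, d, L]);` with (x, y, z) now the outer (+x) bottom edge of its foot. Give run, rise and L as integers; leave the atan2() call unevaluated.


translate([300, 0, 720]) cube([116, 1300, 57]);
translate([0, 103, 0]) rotate([0, atan2(300, 720), 0]) cube([39, 56, 780]);
translate([716, 103, 0]) mirror([1, 0, 0]) rotate([0, atan2(300, 720), 0]) cube([39, 56, 780]);
translate([0, 1141, 0]) rotate([0, atan2(300, 720), 0]) cube([39, 56, 780]);
translate([716, 1141, 0]) mirror([1, 0, 0]) rotate([0, atan2(300, 720), 0]) cube([39, 56, 780]);


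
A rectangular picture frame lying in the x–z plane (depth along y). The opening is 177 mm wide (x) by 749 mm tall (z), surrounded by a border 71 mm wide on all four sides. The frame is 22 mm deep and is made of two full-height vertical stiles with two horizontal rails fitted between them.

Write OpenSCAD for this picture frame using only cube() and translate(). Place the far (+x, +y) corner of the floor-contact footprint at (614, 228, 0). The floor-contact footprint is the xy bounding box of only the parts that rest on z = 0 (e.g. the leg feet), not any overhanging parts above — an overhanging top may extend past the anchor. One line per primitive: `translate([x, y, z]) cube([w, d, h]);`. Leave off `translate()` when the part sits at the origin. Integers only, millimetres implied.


translate([295, 206, 0]) cube([71, 22, 891]);
translate([543, 206, 0]) cube([71, 22, 891]);
translate([366, 206, 0]) cube([177, 22, 71]);
translate([366, 206, 820]) cube([177, 22, 71]);


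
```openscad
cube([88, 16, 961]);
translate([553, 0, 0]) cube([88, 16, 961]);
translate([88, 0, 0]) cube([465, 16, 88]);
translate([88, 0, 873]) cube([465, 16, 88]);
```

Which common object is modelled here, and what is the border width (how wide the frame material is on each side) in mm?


A picture frame. The border width is 88 mm.

Four thin pieces enclosing a rectangular opening — a picture frame. The two full-height stiles are 961 mm tall; the top rail sits at z = 873 and is 88 mm tall, so the border above the opening is 961 − 873 = 88 mm, matching the stile x-width.


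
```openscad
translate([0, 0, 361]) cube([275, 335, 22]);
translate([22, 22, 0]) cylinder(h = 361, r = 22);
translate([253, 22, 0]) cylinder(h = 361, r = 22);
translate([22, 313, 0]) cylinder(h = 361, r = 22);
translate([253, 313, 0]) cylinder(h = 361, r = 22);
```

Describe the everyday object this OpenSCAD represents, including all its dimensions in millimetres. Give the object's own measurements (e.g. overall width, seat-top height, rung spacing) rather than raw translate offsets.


A simple wooden stool: a rectangular seat 275 mm (x) by 335 mm (y), 22 mm thick, top face at z = 383 mm, on four round legs, each 44 mm in diameter. The legs rest on z = 0, each leg's axis is inset half a diameter from the nearest pair of seat edges (so the leg's bounding box is flush with the corner).


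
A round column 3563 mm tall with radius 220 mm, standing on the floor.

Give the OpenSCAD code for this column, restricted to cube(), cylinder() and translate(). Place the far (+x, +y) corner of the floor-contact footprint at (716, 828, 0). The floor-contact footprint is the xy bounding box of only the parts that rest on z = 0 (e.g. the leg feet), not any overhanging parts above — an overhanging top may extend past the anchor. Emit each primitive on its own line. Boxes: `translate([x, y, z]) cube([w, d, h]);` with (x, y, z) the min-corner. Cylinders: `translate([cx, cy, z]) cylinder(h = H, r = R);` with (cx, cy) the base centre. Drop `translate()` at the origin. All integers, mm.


translate([496, 608, 0]) cylinder(h = 3563, r = 220);


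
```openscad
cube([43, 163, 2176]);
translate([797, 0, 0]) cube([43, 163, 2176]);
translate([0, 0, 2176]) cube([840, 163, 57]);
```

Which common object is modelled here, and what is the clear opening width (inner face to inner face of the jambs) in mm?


A door frame. The clear opening width is 754 mm.

Two 2176 mm tall posts with a header on top — a door frame. The left jamb is 43 mm wide at x = 0; the right jamb starts at x = 797. The clear opening is 797 − 43 = 754 mm.


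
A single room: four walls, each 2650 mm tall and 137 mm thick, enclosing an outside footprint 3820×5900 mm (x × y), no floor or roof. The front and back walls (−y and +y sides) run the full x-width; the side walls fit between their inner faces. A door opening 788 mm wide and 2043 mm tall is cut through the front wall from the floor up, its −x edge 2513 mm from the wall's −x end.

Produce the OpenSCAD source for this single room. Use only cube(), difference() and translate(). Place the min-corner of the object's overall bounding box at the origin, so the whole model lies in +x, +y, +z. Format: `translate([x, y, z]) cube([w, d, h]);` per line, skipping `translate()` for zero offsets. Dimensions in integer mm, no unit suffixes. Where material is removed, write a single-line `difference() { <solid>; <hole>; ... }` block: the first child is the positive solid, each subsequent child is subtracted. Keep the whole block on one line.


difference() { cube([3820, 137, 2650]); translate([2513, 0, 0]) cube([788, 137, 2043]); }
translate([0, 5763, 0]) cube([3820, 137, 2650]);
translate([0, 137, 0]) cube([137, 5626, 2650]);
translate([3683, 137, 0]) cube([137, 5626, 2650]);


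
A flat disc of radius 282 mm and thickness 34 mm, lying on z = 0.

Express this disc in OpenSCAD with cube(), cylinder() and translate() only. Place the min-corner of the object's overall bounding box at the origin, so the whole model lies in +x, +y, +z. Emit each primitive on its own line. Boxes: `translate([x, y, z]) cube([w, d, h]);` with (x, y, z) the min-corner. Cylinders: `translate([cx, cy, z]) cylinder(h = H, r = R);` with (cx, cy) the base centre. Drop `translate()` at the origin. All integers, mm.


translate([282, 282, 0]) cylinder(h = 34, r = 282);


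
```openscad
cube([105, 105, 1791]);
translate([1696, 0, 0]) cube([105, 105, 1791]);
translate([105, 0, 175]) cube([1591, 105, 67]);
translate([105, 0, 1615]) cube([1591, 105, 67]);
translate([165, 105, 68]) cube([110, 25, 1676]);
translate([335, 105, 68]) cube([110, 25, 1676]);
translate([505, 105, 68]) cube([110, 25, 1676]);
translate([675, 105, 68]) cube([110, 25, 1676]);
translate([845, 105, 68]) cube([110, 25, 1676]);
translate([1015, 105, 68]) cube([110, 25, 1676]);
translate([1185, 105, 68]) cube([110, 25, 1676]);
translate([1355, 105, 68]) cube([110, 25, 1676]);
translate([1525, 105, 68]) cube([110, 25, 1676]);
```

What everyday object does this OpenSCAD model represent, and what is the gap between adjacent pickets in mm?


A fence section. The picket gap is 60 mm.

Two posts, two rails, 9 pickets — a fence section. Span 1591 mm holds 9 pickets of 110 mm with 10 equal gaps: ⌊(1591 − 9·110) / 10⌋ = 60 mm.


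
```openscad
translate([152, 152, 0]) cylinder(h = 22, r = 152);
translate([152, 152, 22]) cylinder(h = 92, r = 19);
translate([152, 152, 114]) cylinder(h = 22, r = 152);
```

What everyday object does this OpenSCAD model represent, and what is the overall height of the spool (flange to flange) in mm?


A spool. The overall height is 136 mm.

Three coaxial cylinders, large–small–large — a spool. Two 22 mm flanges and a 92 mm core give 22 + 92 + 22 = 136 mm.


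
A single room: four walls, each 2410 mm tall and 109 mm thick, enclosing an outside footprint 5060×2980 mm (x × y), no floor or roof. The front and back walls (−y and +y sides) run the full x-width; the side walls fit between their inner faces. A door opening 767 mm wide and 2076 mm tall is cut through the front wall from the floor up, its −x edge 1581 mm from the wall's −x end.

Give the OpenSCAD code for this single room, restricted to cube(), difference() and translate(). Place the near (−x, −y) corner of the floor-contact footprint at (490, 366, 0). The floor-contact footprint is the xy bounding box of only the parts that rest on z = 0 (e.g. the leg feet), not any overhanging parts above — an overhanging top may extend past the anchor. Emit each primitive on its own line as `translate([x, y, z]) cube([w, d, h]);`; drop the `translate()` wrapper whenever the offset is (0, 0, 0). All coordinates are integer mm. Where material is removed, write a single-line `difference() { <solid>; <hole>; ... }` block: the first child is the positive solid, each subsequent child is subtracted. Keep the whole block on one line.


difference() { translate([490, 366, 0]) cube([5060, 109, 2410]); translate([2071, 366, 0]) cube([767, 109, 2076]); }
translate([490, 3237, 0]) cube([5060, 109, 2410]);
translate([490, 475, 0]) cube([109, 2762, 2410]);
translate([5441, 475, 0]) cube([109, 2762, 2410]);


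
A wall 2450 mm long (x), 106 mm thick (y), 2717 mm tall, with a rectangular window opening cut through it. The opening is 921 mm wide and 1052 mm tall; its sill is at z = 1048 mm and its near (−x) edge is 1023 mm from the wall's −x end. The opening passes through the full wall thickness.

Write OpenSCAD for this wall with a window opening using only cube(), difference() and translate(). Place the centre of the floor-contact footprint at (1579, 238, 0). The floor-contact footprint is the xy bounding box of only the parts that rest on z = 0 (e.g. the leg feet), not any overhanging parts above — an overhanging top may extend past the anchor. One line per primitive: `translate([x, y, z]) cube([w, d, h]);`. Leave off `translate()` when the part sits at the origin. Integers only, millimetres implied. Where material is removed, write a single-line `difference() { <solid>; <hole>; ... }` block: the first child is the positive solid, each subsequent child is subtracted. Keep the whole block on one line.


difference() { translate([354, 185, 0]) cube([2450, 106, 2717]); translate([1377, 185, 1048]) cube([921, 106, 1052]); }


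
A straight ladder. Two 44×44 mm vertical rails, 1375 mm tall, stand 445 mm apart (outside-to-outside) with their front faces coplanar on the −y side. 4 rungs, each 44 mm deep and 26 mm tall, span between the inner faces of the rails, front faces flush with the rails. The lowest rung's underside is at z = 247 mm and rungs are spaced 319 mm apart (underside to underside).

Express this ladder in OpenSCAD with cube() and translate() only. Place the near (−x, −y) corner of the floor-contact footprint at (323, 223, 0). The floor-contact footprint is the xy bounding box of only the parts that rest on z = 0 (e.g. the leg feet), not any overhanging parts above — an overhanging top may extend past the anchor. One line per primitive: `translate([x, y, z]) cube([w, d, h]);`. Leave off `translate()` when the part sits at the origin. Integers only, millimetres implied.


translate([323, 223, 0]) cube([44, 44, 1375]);
translate([724, 223, 0]) cube([44, 44, 1375]);
translate([367, 223, 247]) cube([357, 44, 26]);
translate([367, 223, 566]) cube([357, 44, 26]);
translate([367, 223, 885]) cube([357, 44, 26]);
translate([367, 223, 1204]) cube([357, 44, 26]);


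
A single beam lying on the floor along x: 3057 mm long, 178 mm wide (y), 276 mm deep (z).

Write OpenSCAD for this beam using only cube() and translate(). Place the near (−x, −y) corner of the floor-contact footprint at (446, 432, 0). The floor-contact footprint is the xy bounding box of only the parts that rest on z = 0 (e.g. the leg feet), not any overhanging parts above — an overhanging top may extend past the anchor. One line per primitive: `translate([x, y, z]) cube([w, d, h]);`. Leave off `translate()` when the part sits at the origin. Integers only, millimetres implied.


translate([446, 432, 0]) cube([3057, 178, 276]);


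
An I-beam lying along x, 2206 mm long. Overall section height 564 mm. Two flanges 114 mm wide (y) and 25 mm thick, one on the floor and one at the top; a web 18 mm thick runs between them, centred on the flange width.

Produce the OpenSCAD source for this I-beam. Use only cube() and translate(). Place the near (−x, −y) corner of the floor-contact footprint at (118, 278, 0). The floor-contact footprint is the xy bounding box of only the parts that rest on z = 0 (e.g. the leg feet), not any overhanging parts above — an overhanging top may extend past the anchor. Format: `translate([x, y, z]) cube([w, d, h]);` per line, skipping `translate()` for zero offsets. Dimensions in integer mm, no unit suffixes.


translate([118, 278, 0]) cube([2206, 114, 25]);
translate([118, 326, 25]) cube([2206, 18, 514]);
translate([118, 278, 539]) cube([2206, 114, 25]);


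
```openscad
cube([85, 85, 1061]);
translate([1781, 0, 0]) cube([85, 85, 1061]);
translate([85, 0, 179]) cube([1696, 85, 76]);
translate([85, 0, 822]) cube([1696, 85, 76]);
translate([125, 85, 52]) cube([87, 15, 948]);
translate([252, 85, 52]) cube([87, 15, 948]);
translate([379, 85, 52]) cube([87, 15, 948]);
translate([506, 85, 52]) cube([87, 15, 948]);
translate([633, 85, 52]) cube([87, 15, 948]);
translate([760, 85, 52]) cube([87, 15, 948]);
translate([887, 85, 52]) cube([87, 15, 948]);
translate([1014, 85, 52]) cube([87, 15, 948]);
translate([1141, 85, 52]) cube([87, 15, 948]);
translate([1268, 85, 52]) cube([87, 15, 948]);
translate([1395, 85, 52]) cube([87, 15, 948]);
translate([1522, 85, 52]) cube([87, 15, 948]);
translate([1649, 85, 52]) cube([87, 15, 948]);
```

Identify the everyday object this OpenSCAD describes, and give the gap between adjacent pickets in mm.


A fence section. The picket gap is 40 mm.

Two posts, two rails, 13 pickets — a fence section. Span 1696 mm holds 13 pickets of 87 mm with 14 equal gaps: ⌊(1696 − 13·87) / 14⌋ = 40 mm.


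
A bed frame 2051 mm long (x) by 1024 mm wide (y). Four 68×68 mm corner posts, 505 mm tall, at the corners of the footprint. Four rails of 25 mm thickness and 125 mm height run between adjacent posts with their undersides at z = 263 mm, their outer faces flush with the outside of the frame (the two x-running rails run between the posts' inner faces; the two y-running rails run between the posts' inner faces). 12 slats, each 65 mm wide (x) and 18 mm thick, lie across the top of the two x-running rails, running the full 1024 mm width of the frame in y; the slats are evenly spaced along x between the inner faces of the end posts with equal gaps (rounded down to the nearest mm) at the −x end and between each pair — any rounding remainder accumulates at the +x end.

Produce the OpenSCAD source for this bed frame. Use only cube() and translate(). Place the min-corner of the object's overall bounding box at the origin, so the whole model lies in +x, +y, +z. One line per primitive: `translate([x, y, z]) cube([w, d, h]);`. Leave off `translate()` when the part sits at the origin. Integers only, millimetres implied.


cube([68, 68, 505]);
translate([0, 956, 0]) cube([68, 68, 505]);
translate([1983, 0, 0]) cube([68, 68, 505]);
translate([1983, 956, 0]) cube([68, 68, 505]);
translate([68, 0, 263]) cube([1915, 25, 125]);
translate([68, 999, 263]) cube([1915, 25, 125]);
translate([0, 68, 263]) cube([25, 888, 125]);
translate([2026, 68, 263]) cube([25, 888, 125]);
translate([155, 0, 388]) cube([65, 1024, 18]);
translate([307, 0, 388]) cube([65, 1024, 18]);
translate([459, 0, 388]) cube([65, 1024, 18]);
translate([611, 0, 388]) cube([65, 1024, 18]);
translate([763, 0, 388]) cube([65, 1024, 18]);
translate([915, 0, 388]) cube([65, 1024, 18]);
translate([1067, 0, 388]) cube([65, 1024, 18]);
translate([1219, 0, 388]) cube([65, 1024, 18]);
translate([1371, 0, 388]) cube([65, 1024, 18]);
translate([1523, 0, 388]) cube([65, 1024, 18]);
translate([1675, 0, 388]) cube([65, 1024, 18]);
translate([1827, 0, 388]) cube([65, 1024, 18]);


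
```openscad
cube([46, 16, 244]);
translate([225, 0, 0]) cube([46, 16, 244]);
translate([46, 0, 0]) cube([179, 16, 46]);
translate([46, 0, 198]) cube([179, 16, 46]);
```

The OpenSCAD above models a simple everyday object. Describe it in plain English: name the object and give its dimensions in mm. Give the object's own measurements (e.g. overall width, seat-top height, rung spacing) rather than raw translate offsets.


A rectangular picture frame lying in the x–z plane (depth along y). The opening is 179 mm wide (x) by 152 mm tall (z), surrounded by a border 46 mm wide on all four sides. The frame is 16 mm deep and is made of two full-height vertical stiles with two horizontal rails fitted between them.


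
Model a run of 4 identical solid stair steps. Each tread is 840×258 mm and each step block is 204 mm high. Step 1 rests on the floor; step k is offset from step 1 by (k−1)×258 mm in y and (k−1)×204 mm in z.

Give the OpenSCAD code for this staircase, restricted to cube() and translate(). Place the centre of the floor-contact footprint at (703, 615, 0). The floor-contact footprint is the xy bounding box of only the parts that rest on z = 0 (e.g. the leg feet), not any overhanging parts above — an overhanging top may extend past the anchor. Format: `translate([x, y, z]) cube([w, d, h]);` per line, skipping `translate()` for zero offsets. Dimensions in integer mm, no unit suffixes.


translate([283, 486, 0]) cube([840, 258, 204]);
translate([283, 744, 204]) cube([840, 258, 204]);
translate([283, 1002, 408]) cube([840, 258, 204]);
translate([283, 1260, 612]) cube([840, 258, 204]);


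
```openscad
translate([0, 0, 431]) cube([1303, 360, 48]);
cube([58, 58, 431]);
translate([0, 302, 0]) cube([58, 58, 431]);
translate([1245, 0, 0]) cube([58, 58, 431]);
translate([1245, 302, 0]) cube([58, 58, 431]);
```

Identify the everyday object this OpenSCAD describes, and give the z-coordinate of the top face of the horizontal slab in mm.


A bench. The seat-top height is 479 mm.

A long slab on four corner posts — a bench. The slab sits at z = 431 with thickness 48, so the top is 431 + 48 = 479 mm.


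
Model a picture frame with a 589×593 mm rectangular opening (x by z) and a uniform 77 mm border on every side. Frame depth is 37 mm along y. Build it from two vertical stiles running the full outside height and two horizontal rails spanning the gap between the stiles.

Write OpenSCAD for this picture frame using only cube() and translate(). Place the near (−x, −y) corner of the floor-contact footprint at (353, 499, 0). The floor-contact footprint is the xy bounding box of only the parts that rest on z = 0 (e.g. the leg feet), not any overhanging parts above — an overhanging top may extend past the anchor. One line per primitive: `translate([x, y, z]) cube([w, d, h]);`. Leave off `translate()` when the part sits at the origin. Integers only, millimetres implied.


translate([353, 499, 0]) cube([77, 37, 747]);
translate([1019, 499, 0]) cube([77, 37, 747]);
translate([430, 499, 0]) cube([589, 37, 77]);
translate([430, 499, 670]) cube([589, 37, 77]);


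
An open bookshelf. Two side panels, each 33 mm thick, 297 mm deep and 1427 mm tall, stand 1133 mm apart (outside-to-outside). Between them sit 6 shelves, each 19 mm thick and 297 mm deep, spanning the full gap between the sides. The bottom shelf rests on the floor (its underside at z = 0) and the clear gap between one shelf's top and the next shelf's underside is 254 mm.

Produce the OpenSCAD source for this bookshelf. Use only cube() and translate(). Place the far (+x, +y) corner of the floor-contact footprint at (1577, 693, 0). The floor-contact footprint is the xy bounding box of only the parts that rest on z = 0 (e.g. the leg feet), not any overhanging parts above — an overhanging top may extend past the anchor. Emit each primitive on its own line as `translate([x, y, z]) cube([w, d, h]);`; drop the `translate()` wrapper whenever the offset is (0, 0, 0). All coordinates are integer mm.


translate([444, 396, 0]) cube([33, 297, 1427]);
translate([1544, 396, 0]) cube([33, 297, 1427]);
translate([477, 396, 0]) cube([1067, 297, 19]);
translate([477, 396, 273]) cube([1067, 297, 19]);
translate([477, 396, 546]) cube([1067, 297, 19]);
translate([477, 396, 819]) cube([1067, 297, 19]);
translate([477, 396, 1092]) cube([1067, 297, 19]);
translate([477, 396, 1365]) cube([1067, 297, 19]);


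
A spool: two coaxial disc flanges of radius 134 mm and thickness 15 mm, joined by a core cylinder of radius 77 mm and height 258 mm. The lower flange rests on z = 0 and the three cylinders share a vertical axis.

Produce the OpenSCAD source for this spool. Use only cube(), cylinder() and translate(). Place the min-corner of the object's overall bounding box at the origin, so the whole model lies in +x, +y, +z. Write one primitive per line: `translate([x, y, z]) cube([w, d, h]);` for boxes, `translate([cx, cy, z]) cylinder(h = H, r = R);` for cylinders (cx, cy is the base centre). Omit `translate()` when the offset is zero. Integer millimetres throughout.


translate([134, 134, 0]) cylinder(h = 15, r = 134);
translate([134, 134, 15]) cylinder(h = 258, r = 77);
translate([134, 134, 273]) cylinder(h = 15, r = 134);
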